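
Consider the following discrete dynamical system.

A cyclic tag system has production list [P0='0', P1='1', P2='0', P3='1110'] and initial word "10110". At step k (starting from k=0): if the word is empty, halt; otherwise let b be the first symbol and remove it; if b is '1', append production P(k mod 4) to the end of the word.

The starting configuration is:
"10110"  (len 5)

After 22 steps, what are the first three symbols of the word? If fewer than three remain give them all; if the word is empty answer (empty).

101

t=0: "10110"  (len 5)
t=1: "01100"  (len 5)
t=2: "1100"  (len 4)
t=3: "1000"  (len 4)
t=4: "0001110"  (len 7)
t=5: "001110"  (len 6)
t=6: "01110"  (len 5)
t=7: "1110"  (len 4)
t=8: "1101110"  (len 7)
t=9: "1011100"  (len 7)
t=10: "0111001"  (len 7)
t=11: "111001"  (len 6)
t=12: "110011110"  (len 9)
t=13: "100111100"  (len 9)
t=14: "001111001"  (len 9)
t=15: "01111001"  (len 8)
t=16: "1111001"  (len 7)
t=17: "1110010"  (len 7)
t=18: "1100101"  (len 7)
t=19: "1001010"  (len 7)
t=20: "0010101110"  (len 10)
t=21: "010101110"  (len 9)
t=22: "10101110"  (len 8)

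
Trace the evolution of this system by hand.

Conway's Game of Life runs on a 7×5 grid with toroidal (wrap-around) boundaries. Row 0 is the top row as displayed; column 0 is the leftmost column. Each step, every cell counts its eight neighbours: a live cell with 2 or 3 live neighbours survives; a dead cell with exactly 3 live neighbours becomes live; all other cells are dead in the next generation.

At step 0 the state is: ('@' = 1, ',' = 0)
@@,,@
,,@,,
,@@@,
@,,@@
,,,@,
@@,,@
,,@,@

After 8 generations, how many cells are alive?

14

0) @@,,@
,,@,,
,@@@,
@,,@@
,,,@,
@@,,@
,,@,@
1) @@@,@
,,,,@
@@,,,
@@,,,
,@@@,
@@@,@
,,@,,
2) @@@,@
,,@@@
,@,,@
,,,,@
,,,@,
@,,,@
,,,,,
3) @@@,@
,,,,,
,,@,@
@,,@@
@,,@,
,,,,@
,,,@,
4) @@@@@
,,@,@
@,,,@
@@@,,
@,,@,
,,,@@
,@@@,
5) ,,,,,
,,@,,
,,@,@
,,@@,
@,,@,
@@,,,
,,,,,
6) ,,,,,
,,,@,
,@@,,
,@@,,
@,,@,
@@,,@
,,,,,
7) ,,,,,
,,@,,
,@,@,
@,,@,
,,,@,
@@,,@
@,,,,
8) ,,,,,
,,@,,
,@,@@
,,,@,
,@@@,
@@,,@
@@,,@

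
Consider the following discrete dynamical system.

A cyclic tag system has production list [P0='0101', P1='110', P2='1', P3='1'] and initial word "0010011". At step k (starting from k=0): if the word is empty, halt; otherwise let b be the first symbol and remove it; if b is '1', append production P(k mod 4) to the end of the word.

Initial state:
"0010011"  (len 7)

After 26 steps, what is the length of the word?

k=0  "0010011"  (len 7)
k=1  "010011"  (len 6)
k=2  "10011"  (len 5)
k=3  "00111"  (len 5)
k=4  "0111"  (len 4)
k=5  "111"  (len 3)
k=6  "11110"  (len 5)
k=7  "11101"  (len 5)
k=8  "11011"  (len 5)
k=9  "10110101"  (len 8)
k=10  "0110101110"  (len 10)
k=11  "110101110"  (len 9)
k=12  "101011101"  (len 9)
k=13  "010111010101"  (len 12)
k=14  "10111010101"  (len 11)
k=15  "01110101011"  (len 11)
k=16  "1110101011"  (len 10)
k=17  "1101010110101"  (len 13)
k=18  "101010110101110"  (len 15)
k=19  "010101101011101"  (len 15)
k=20  "10101101011101"  (len 14)
k=21  "01011010111010101"  (len 17)
k=22  "1011010111010101"  (len 16)
k=23  "0110101110101011"  (len 16)
k=24  "110101110101011"  (len 15)
k=25  "101011101010110101"  (len 18)
k=26  "01011101010110101110"  (len 20)

20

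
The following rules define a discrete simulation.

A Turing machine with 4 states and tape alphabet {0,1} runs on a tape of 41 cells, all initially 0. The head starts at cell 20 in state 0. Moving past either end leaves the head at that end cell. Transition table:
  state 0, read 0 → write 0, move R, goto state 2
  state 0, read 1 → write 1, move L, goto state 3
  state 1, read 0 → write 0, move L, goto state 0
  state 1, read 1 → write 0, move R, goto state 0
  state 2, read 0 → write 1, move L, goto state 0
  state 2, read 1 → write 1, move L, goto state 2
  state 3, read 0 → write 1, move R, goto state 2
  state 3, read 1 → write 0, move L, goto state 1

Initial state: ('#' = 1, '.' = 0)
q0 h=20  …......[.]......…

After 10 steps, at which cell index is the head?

18

step 0: q0 h=20  …......[.]......…
step 1: q2 h=21  …......[.]......…
step 2: q0 h=20  …......[.]#.....…
step 3: q2 h=21  …......[#]......…
step 4: q2 h=20  …......[.]#.....…
step 5: q0 h=19  …......[.]##....…
step 6: q2 h=20  …......[#]#.....…
step 7: q2 h=19  …......[.]##....…
step 8: q0 h=18  …......[.]###...…
step 9: q2 h=19  …......[#]##....…
step 10: q2 h=18  …......[.]###...…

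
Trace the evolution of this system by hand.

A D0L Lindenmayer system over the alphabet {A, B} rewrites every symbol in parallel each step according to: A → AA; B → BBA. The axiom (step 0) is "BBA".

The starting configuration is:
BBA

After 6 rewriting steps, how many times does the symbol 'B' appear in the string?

[0] BBA
[1] BBABBAAA
[2] BBABBAAABBABBAAAAAAA
[3] BBABBAAABBABBAAAAAAABBABBAAABBABBAAAAAAAAAAAAAAA
[4] BBABBAAABBABBAAAAAAABBABBAAABBABBAAAAAAAAAAAAAAABBABBAAABBABBAAAAAAABBABBAAABBABBAAAAAAAAAAAAAAAAAAAAAAAAAAAAAAA
[5] BBABBAAABBABBAAAAAAABBABBAAABBABBAAAAAAAAAAAAAAABBABBAAABB…AAAAAAAAAAAAAAAAAAAAAAAAAAAAAAAAAAAAAAAAAAAAAAAAAAAAAAAAAA  (len 256)
[6] BBABBAAABBABBAAAAAAABBABBAAABBABBAAAAAAAAAAAAAAABBABBAAABB…AAAAAAAAAAAAAAAAAAAAAAAAAAAAAAAAAAAAAAAAAAAAAAAAAAAAAAAAAA  (len 576)

128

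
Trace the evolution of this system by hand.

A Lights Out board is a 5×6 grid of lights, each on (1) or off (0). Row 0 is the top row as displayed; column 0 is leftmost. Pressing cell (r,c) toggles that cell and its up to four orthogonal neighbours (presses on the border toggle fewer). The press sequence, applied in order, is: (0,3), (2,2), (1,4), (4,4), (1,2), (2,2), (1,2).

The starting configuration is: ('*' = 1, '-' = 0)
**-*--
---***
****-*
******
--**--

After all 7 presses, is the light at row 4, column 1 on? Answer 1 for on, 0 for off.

0) **-*--
---***
****-*
******
--**--
1) ***-*-
----**
****-*
******
--**--
2) ***-*-
--*-**
*----*
**-***
--**--
3) ***---
--**--
*---**
**-***
--**--
4) ***---
--**--
*---**
**-*-*
--*-**
5) **----
-*----
*-*-**
**-*-*
--*-**
6) **----
-**---
**-***
****-*
--*-**
7) ***---
---*--
******
****-*
--*-**

0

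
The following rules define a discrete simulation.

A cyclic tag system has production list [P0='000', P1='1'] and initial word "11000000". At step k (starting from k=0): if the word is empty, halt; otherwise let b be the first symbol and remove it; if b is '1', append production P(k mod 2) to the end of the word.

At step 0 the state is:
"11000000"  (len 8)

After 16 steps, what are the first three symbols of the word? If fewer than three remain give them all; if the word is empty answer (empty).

t=0: "11000000"  (len 8)
t=1: "1000000000"  (len 10)
t=2: "0000000001"  (len 10)
t=3: "000000001"  (len 9)
t=4: "00000001"  (len 8)
t=5: "0000001"  (len 7)
t=6: "000001"  (len 6)
t=7: "00001"  (len 5)
t=8: "0001"  (len 4)
t=9: "001"  (len 3)
t=10: "01"  (len 2)
t=11: "1"  (len 1)
t=12: "1"  (len 1)
t=13: "000"  (len 3)
t=14: "00"  (len 2)
t=15: "0"  (len 1)
t=16: (halted — word empty)

(empty)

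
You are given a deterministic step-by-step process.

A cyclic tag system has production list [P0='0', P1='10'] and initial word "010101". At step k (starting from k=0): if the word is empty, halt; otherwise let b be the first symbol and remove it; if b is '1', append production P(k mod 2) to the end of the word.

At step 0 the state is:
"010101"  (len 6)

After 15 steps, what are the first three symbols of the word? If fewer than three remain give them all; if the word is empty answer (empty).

k=0  "010101"  (len 6)
k=1  "10101"  (len 5)
k=2  "010110"  (len 6)
k=3  "10110"  (len 5)
k=4  "011010"  (len 6)
k=5  "11010"  (len 5)
k=6  "101010"  (len 6)
k=7  "010100"  (len 6)
k=8  "10100"  (len 5)
k=9  "01000"  (len 5)
k=10  "1000"  (len 4)
k=11  "0000"  (len 4)
k=12  "000"  (len 3)
k=13  "00"  (len 2)
k=14  "0"  (len 1)
k=15  (halted — word empty)

(empty)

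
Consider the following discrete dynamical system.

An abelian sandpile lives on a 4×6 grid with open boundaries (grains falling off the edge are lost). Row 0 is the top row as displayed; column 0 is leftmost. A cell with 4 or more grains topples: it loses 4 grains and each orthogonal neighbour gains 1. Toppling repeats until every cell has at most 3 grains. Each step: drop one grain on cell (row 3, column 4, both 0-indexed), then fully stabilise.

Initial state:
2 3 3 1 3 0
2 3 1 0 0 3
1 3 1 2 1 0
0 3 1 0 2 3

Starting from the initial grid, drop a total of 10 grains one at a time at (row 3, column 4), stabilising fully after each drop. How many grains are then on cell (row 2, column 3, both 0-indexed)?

gen 0: 2 3 3 1 3 0
2 3 1 0 0 3
1 3 1 2 1 0
0 3 1 0 2 3
gen 1: 2 3 3 1 3 0
2 3 1 0 0 3
1 3 1 2 1 0
0 3 1 0 3 3
gen 2: 2 3 3 1 3 0
2 3 1 0 0 3
1 3 1 2 2 1
0 3 1 1 1 0
gen 3: 2 3 3 1 3 0
2 3 1 0 0 3
1 3 1 2 2 1
0 3 1 1 2 0
gen 4: 2 3 3 1 3 0
2 3 1 0 0 3
1 3 1 2 2 1
0 3 1 1 3 0
gen 5: 2 3 3 1 3 0
2 3 1 0 0 3
1 3 1 2 3 1
0 3 1 2 0 1
gen 6: 2 3 3 1 3 0
2 3 1 0 0 3
1 3 1 2 3 1
0 3 1 2 1 1
gen 7: 2 3 3 1 3 0
2 3 1 0 0 3
1 3 1 2 3 1
0 3 1 2 2 1
gen 8: 2 3 3 1 3 0
2 3 1 0 0 3
1 3 1 2 3 1
0 3 1 2 3 1
gen 9: 2 3 3 1 3 0
2 3 1 0 1 3
1 3 1 3 0 2
0 3 1 3 1 2
gen 10: 2 3 3 1 3 0
2 3 1 0 1 3
1 3 1 3 0 2
0 3 1 3 2 2

3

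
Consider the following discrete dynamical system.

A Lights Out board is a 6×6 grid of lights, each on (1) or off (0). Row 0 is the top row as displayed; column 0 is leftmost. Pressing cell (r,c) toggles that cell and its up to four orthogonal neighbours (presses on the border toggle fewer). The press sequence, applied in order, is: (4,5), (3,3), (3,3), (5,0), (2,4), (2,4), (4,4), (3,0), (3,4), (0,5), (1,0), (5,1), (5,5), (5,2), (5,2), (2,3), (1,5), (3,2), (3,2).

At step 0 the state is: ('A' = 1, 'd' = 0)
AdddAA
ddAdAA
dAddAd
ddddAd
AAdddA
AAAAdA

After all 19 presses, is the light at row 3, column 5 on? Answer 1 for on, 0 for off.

[0] AdddAA
ddAdAA
dAddAd
ddddAd
AAdddA
AAAAdA
[1] AdddAA
ddAdAA
dAddAd
ddddAA
AAddAd
AAAAdd
[2] AdddAA
ddAdAA
dAdAAd
ddAAdA
AAdAAd
AAAAdd
[3] AdddAA
ddAdAA
dAddAd
ddddAA
AAddAd
AAAAdd
[4] AdddAA
ddAdAA
dAddAd
ddddAA
dAddAd
ddAAdd
[5] AdddAA
ddAddA
dAdAdA
dddddA
dAddAd
ddAAdd
[6] AdddAA
ddAdAA
dAddAd
ddddAA
dAddAd
ddAAdd
[7] AdddAA
ddAdAA
dAddAd
dddddA
dAdAdA
ddAAAd
[8] AdddAA
ddAdAA
AAddAd
AAdddA
AAdAdA
ddAAAd
[9] AdddAA
ddAdAA
AAdddd
AAdAAd
AAdAAA
ddAAAd
[10] Addddd
ddAdAd
AAdddd
AAdAAd
AAdAAA
ddAAAd
[11] dddddd
AAAdAd
dAdddd
AAdAAd
AAdAAA
ddAAAd
[12] dddddd
AAAdAd
dAdddd
AAdAAd
AddAAA
AAdAAd
[13] dddddd
AAAdAd
dAdddd
AAdAAd
AddAAd
AAdAdA
[14] dddddd
AAAdAd
dAdddd
AAdAAd
AdAAAd
AdAddA
[15] dddddd
AAAdAd
dAdddd
AAdAAd
AddAAd
AAdAdA
[16] dddddd
AAAAAd
dAAAAd
AAddAd
AddAAd
AAdAdA
[17] dddddA
AAAAdA
dAAAAA
AAddAd
AddAAd
AAdAdA
[18] dddddA
AAAAdA
dAdAAA
AdAAAd
AdAAAd
AAdAdA
[19] dddddA
AAAAdA
dAAAAA
AAddAd
AddAAd
AAdAdA

0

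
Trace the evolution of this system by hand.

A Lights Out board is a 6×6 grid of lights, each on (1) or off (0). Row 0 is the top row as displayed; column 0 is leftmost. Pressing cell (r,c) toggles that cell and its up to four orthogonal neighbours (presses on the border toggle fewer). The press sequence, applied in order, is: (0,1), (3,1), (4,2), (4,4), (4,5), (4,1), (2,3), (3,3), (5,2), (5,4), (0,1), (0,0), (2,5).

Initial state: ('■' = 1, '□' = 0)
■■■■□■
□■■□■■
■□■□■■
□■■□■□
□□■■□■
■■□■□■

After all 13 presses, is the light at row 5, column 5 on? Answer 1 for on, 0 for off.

1

step 0: ■■■■□■
□■■□■■
■□■□■■
□■■□■□
□□■■□■
■■□■□■
step 1: □□□■□■
□□■□■■
■□■□■■
□■■□■□
□□■■□■
■■□■□■
step 2: □□□■□■
□□■□■■
■■■□■■
■□□□■□
□■■■□■
■■□■□■
step 3: □□□■□■
□□■□■■
■■■□■■
■□■□■□
□□□□□■
■■■■□■
step 4: □□□■□■
□□■□■■
■■■□■■
■□■□□□
□□□■■□
■■■■■■
step 5: □□□■□■
□□■□■■
■■■□■■
■□■□□■
□□□■□■
■■■■■□
step 6: □□□■□■
□□■□■■
■■■□■■
■■■□□■
■■■■□■
■□■■■□
step 7: □□□■□■
□□■■■■
■■□■□■
■■■■□■
■■■■□■
■□■■■□
step 8: □□□■□■
□□■■■■
■■□□□■
■■□□■■
■■■□□■
■□■■■□
step 9: □□□■□■
□□■■■■
■■□□□■
■■□□■■
■■□□□■
■■□□■□
step 10: □□□■□■
□□■■■■
■■□□□■
■■□□■■
■■□□■■
■■□■□■
step 11: ■■■■□■
□■■■■■
■■□□□■
■■□□■■
■■□□■■
■■□■□■
step 12: □□■■□■
■■■■■■
■■□□□■
■■□□■■
■■□□■■
■■□■□■
step 13: □□■■□■
■■■■■□
■■□□■□
■■□□■□
■■□□■■
■■□■□■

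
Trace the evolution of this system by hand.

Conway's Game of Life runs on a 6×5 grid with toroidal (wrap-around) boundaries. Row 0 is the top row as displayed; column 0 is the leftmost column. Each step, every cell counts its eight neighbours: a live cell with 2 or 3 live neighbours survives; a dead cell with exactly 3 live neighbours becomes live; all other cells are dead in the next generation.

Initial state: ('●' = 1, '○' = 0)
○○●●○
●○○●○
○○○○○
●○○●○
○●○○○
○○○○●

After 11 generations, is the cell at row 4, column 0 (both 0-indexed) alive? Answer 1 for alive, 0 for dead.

t=0: ○○●●○
●○○●○
○○○○○
●○○●○
○●○○○
○○○○●
t=1: ○○●●○
○○●●●
○○○○○
○○○○○
●○○○●
○○●●○
t=2: ○●○○○
○○●○●
○○○●○
○○○○○
○○○●●
○●●○○
t=3: ●●○●○
○○●●○
○○○●○
○○○●●
○○●●○
●●●●○
t=4: ●○○○○
○●○●○
○○○○○
○○○○●
●○○○○
●○○○○
t=5: ●●○○●
○○○○○
○○○○○
○○○○○
●○○○●
●●○○●
t=6: ○●○○●
●○○○○
○○○○○
○○○○○
○●○○●
○○○●○
t=7: ●○○○●
●○○○○
○○○○○
○○○○○
○○○○○
○○●●●
t=8: ●●○○○
●○○○●
○○○○○
○○○○○
○○○●○
●○○●●
t=9: ○●○●○
●●○○●
○○○○○
○○○○○
○○○●○
●●●●○
t=10: ○○○●○
●●●○●
●○○○○
○○○○○
○●○●●
●●○●○
t=11: ○○○●○
●●●●●
●○○○●
●○○○●
○●○●●
●●○●○

0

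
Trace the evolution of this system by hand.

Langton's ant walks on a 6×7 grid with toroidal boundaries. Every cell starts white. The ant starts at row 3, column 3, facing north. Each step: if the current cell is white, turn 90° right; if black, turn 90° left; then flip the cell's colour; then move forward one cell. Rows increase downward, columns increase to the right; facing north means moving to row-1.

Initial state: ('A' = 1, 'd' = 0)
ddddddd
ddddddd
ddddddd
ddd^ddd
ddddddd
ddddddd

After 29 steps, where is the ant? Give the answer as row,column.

gen 0: ddddddd
ddddddd
ddddddd
ddd^ddd
ddddddd
ddddddd
gen 1: ddddddd
ddddddd
ddddddd
dddA>dd
ddddddd
ddddddd
gen 2: ddddddd
ddddddd
ddddddd
dddAAdd
ddddvdd
ddddddd
gen 3: ddddddd
ddddddd
ddddddd
dddAAdd
ddd<Add
ddddddd
gen 4: ddddddd
ddddddd
ddddddd
ddd^Add
dddAAdd
ddddddd
gen 5: ddddddd
ddddddd
ddddddd
dd<dAdd
dddAAdd
ddddddd
gen 6: ddddddd
ddddddd
dd^dddd
ddAdAdd
dddAAdd
ddddddd
gen 7: ddddddd
ddddddd
ddA>ddd
ddAdAdd
dddAAdd
ddddddd
gen 8: ddddddd
ddddddd
ddAAddd
ddAvAdd
dddAAdd
ddddddd
gen 9: ddddddd
ddddddd
ddAAddd
dd<AAdd
dddAAdd
ddddddd
gen 10: ddddddd
ddddddd
ddAAddd
dddAAdd
ddvAAdd
ddddddd
gen 11: ddddddd
ddddddd
ddAAddd
dddAAdd
d<AAAdd
ddddddd
gen 12: ddddddd
ddddddd
ddAAddd
d^dAAdd
dAAAAdd
ddddddd
gen 13: ddddddd
ddddddd
ddAAddd
dA>AAdd
dAAAAdd
ddddddd
gen 14: ddddddd
ddddddd
ddAAddd
dAAAAdd
dAvAAdd
ddddddd
gen 15: ddddddd
ddddddd
ddAAddd
dAAAAdd
dAd>Add
ddddddd
gen 16: ddddddd
ddddddd
ddAAddd
dAA^Add
dAddAdd
ddddddd
gen 17: ddddddd
ddddddd
ddAAddd
dA<dAdd
dAddAdd
ddddddd
gen 18: ddddddd
ddddddd
ddAAddd
dAddAdd
dAvdAdd
ddddddd
gen 19: ddddddd
ddddddd
ddAAddd
dAddAdd
d<AdAdd
ddddddd
gen 20: ddddddd
ddddddd
ddAAddd
dAddAdd
ddAdAdd
dvddddd
gen 21: ddddddd
ddddddd
ddAAddd
dAddAdd
ddAdAdd
<Addddd
gen 22: ddddddd
ddddddd
ddAAddd
dAddAdd
^dAdAdd
AAddddd
gen 23: ddddddd
ddddddd
ddAAddd
dAddAdd
A>AdAdd
AAddddd
gen 24: ddddddd
ddddddd
ddAAddd
dAddAdd
AAAdAdd
Avddddd
gen 25: ddddddd
ddddddd
ddAAddd
dAddAdd
AAAdAdd
Ad>dddd
gen 26: ddvdddd
ddddddd
ddAAddd
dAddAdd
AAAdAdd
AdAdddd
gen 27: d<Adddd
ddddddd
ddAAddd
dAddAdd
AAAdAdd
AdAdddd
gen 28: dAAdddd
ddddddd
ddAAddd
dAddAdd
AAAdAdd
A^Adddd
gen 29: dAAdddd
ddddddd
ddAAddd
dAddAdd
AAAdAdd
AA>dddd

5,2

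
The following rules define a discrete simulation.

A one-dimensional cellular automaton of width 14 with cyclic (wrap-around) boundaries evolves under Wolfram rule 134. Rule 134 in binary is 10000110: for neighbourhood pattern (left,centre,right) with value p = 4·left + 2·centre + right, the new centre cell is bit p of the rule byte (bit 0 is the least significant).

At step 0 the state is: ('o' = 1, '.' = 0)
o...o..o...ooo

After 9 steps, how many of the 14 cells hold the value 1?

t=0: o...o..o...ooo
t=1: ...oo.oo..o.oo
t=2: ..o......oo...
t=3: .oo.....o.....
t=4: o......oo.....
t=5: o.....o......o
t=6: .....oo.....o.
t=7: ....o......oo.
t=8: ...oo.....o...
t=9: ..o......oo...

3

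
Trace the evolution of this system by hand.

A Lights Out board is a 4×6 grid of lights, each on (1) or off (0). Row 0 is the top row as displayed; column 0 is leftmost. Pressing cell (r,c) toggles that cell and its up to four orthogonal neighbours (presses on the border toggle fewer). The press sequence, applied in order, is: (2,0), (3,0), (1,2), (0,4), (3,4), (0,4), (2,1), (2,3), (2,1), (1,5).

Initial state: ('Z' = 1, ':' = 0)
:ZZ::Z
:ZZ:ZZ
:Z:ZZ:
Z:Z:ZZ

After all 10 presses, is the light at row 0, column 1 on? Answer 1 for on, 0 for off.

0) :ZZ::Z
:ZZ:ZZ
:Z:ZZ:
Z:Z:ZZ
1) :ZZ::Z
ZZZ:ZZ
Z::ZZ:
::Z:ZZ
2) :ZZ::Z
ZZZ:ZZ
:::ZZ:
ZZZ:ZZ
3) :Z:::Z
Z::ZZZ
::ZZZ:
ZZZ:ZZ
4) :Z:ZZ:
Z::Z:Z
::ZZZ:
ZZZ:ZZ
5) :Z:ZZ:
Z::Z:Z
::ZZ::
ZZZZ::
6) :Z:::Z
Z::ZZZ
::ZZ::
ZZZZ::
7) :Z:::Z
ZZ:ZZZ
ZZ:Z::
Z:ZZ::
8) :Z:::Z
ZZ::ZZ
ZZZ:Z:
Z:Z:::
9) :Z:::Z
Z:::ZZ
::::Z:
ZZZ:::
10) :Z::::
Z:::::
::::ZZ
ZZZ:::

1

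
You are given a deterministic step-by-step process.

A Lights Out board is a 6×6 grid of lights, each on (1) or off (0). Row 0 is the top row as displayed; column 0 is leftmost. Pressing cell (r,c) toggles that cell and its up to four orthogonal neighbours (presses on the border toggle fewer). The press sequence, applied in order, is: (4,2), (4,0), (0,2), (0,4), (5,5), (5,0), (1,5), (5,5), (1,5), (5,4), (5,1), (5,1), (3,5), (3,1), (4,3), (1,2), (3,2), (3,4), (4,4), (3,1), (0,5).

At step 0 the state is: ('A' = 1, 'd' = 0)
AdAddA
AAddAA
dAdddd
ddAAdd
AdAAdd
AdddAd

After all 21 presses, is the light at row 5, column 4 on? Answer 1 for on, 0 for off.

1

k=0  AdAddA
AAddAA
dAdddd
ddAAdd
AdAAdd
AdddAd
k=1  AdAddA
AAddAA
dAdddd
dddAdd
AAdddd
AdAdAd
k=2  AdAddA
AAddAA
dAdddd
AddAdd
dddddd
ddAdAd
k=3  AAdAdA
AAAdAA
dAdddd
AddAdd
dddddd
ddAdAd
k=4  AAddAd
AAAddA
dAdddd
AddAdd
dddddd
ddAdAd
k=5  AAddAd
AAAddA
dAdddd
AddAdd
dddddA
ddAddA
k=6  AAddAd
AAAddA
dAdddd
AddAdd
AddddA
AAAddA
k=7  AAddAA
AAAdAd
dAdddA
AddAdd
AddddA
AAAddA
k=8  AAddAA
AAAdAd
dAdddA
AddAdd
Addddd
AAAdAd
k=9  AAddAd
AAAddA
dAdddd
AddAdd
Addddd
AAAdAd
k=10  AAddAd
AAAddA
dAdddd
AddAdd
AdddAd
AAAAdA
k=11  AAddAd
AAAddA
dAdddd
AddAdd
AAddAd
dddAdA
k=12  AAddAd
AAAddA
dAdddd
AddAdd
AdddAd
AAAAdA
k=13  AAddAd
AAAddA
dAdddA
AddAAA
AdddAA
AAAAdA
k=14  AAddAd
AAAddA
dddddA
dAAAAA
AAddAA
AAAAdA
k=15  AAddAd
AAAddA
dddddA
dAAdAA
AAAAdA
AAAddA
k=16  AAAdAd
AddAdA
ddAddA
dAAdAA
AAAAdA
AAAddA
k=17  AAAdAd
AddAdA
dddddA
dddAAA
AAdAdA
AAAddA
k=18  AAAdAd
AddAdA
ddddAA
dddddd
AAdAAA
AAAddA
k=19  AAAdAd
AddAdA
ddddAA
ddddAd
AAdddd
AAAdAA
k=20  AAAdAd
AddAdA
dAddAA
AAAdAd
Addddd
AAAdAA
k=21  AAAddA
AddAdd
dAddAA
AAAdAd
Addddd
AAAdAA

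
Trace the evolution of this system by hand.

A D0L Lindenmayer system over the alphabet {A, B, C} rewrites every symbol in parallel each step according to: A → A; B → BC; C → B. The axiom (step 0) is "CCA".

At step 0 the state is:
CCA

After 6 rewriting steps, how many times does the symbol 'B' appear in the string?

16

t=0: CCA
t=1: BBA
t=2: BCBCA
t=3: BCBBCBA
t=4: BCBBCBCBBCA
t=5: BCBBCBCBBCBBCBCBA
t=6: BCBBCBCBBCBBCBCBBCBCBBCBBCA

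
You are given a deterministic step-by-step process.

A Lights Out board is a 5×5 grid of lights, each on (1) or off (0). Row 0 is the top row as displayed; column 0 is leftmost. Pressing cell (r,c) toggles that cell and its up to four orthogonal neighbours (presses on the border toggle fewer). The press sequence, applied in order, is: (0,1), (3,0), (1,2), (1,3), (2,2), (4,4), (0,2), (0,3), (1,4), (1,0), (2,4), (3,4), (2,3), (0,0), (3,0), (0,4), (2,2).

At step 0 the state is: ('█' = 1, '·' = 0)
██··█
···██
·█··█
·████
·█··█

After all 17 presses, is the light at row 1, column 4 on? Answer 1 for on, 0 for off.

1

0) ██··█
···██
·█··█
·████
·█··█
1) ··█·█
·█·██
·█··█
·████
·█··█
2) ··█·█
·█·██
██··█
█·███
██··█
3) ····█
··█·█
███·█
█·███
██··█
4) ···██
···█·
█████
█·███
██··█
5) ···██
··██·
█···█
█··██
██··█
6) ···██
··██·
█···█
█··█·
██·█·
7) ·██·█
···█·
█···█
█··█·
██·█·
8) ·█·█·
·····
█···█
█··█·
██·█·
9) ·█·██
···██
█····
█··█·
██·█·
10) ██·██
██·██
·····
█··█·
██·█·
11) ██·██
██·█·
···██
█··██
██·█·
12) ██·██
██·█·
···█·
█····
██·██
13) ██·██
██···
··█·█
█··█·
██·██
14) ···██
·█···
··█·█
█··█·
██·██
15) ···██
·█···
█·█·█
·█·█·
·█·██
16) ·····
·█··█
█·█·█
·█·█·
·█·██
17) ·····
·██·█
██·██
·███·
·█·██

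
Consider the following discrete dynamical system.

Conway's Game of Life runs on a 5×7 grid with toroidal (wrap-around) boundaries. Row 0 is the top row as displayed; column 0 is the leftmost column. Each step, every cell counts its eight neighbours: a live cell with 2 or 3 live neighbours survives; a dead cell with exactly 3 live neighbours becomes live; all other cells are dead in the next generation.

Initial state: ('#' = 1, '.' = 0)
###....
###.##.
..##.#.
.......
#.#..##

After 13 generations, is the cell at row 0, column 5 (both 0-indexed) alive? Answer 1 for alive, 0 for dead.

step 0: ###....
###.##.
..##.#.
.......
#.#..##
step 1: ....#..
#...##.
..##.##
.#####.
#.#...#
step 2: ##.##..
.......
#......
.......
#.#...#
step 3: ####..#
##.....
.......
##....#
#.##..#
step 4: ...#...
......#
......#
.##...#
...#.#.
step 5: ....#..
.......
.....##
#.#..##
...##..
step 6: ...##..
.....#.
#....#.
#..#...
...##.#
step 7: ...#...
.....##
....#..
#..#.#.
..#..#.
step 8: ....###
....##.
....#..
...#.##
..##..#
step 9: ......#
...#..#
...#..#
..##.##
#.##...
step 10: #.##..#
#....##
#..#..#
##...##
######.
step 11: .......
..####.
....#..
.......
.......
step 12: ...##..
...###.
....##.
.......
.......
step 13: ...#.#.
.......
...#.#.
.......
.......

1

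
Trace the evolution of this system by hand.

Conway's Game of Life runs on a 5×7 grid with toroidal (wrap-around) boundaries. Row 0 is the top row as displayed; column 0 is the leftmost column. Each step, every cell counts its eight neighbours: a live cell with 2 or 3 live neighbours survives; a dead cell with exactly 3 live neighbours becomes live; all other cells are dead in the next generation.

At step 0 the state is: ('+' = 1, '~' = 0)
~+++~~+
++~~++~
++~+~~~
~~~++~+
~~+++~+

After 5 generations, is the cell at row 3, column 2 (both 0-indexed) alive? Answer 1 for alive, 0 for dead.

1

gen 0: ~+++~~+
++~~++~
++~+~~~
~~~++~+
~~+++~+
gen 1: ~~~~~~+
~~~~++~
~+~+~~~
~+~~~~+
~+~~~~+
gen 2: +~~~~~+
~~~~++~
+~+~++~
~+~~~~~
~~~~~++
gen 3: +~~~+~~
++~++~~
~+~++++
++~~+~~
~~~~~++
gen 4: ++~++~~
~+~~~~~
~~~~~~+
~+++~~~
~+~~+++
gen 5: ~+~++~+
~++~~~~
++~~~~~
~++++~+
~~~~~++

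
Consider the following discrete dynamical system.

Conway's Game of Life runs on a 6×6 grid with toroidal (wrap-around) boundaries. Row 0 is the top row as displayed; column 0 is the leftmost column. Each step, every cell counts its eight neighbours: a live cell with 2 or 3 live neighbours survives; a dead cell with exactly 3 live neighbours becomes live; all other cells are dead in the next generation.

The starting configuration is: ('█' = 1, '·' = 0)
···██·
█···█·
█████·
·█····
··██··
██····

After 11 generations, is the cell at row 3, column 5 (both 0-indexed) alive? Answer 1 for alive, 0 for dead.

step 0: ···██·
█···█·
█████·
·█····
··██··
██····
step 1: ██·██·
█·····
█·███·
█···█·
█·█···
·█··█·
step 2: █████·
█·····
█··██·
█·█·█·
█··█··
····█·
step 3: █████·
█·····
█··██·
█·█·█·
·█·██·
█···█·
step 4: █·███·
█·····
█··██·
█·█···
███·█·
█·····
step 5: █··█··
█·█···
█··█··
█·█·█·
█·██··
█···█·
step 6: █··█··
█·██·█
█·██··
█·█·█·
█·█·█·
█·█·█·
step 7: █·····
█····█
█·····
█·█·█·
█·█·█·
█·█·█·
step 8: █·····
██···█
█·····
█·····
█·█·█·
█·····
step 9: ······
·█···█
······
█·····
█·····
█·····
step 10: █·····
······
█·····
······
██···█
······
step 11: ······
······
······
·█···█
█·····
·█···█

1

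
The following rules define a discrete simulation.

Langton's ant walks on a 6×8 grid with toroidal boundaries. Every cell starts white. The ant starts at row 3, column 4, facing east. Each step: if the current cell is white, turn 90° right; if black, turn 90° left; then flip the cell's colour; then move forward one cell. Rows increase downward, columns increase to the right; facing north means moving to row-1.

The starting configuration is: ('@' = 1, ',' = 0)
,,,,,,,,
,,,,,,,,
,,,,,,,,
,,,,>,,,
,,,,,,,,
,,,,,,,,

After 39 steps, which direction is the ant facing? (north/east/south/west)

south

step 0: ,,,,,,,,
,,,,,,,,
,,,,,,,,
,,,,>,,,
,,,,,,,,
,,,,,,,,
step 1: ,,,,,,,,
,,,,,,,,
,,,,,,,,
,,,,@,,,
,,,,v,,,
,,,,,,,,
step 2: ,,,,,,,,
,,,,,,,,
,,,,,,,,
,,,,@,,,
,,,<@,,,
,,,,,,,,
step 3: ,,,,,,,,
,,,,,,,,
,,,,,,,,
,,,^@,,,
,,,@@,,,
,,,,,,,,
step 4: ,,,,,,,,
,,,,,,,,
,,,,,,,,
,,,@>,,,
,,,@@,,,
,,,,,,,,
step 5: ,,,,,,,,
,,,,,,,,
,,,,^,,,
,,,@,,,,
,,,@@,,,
,,,,,,,,
step 6: ,,,,,,,,
,,,,,,,,
,,,,@>,,
,,,@,,,,
,,,@@,,,
,,,,,,,,
step 7: ,,,,,,,,
,,,,,,,,
,,,,@@,,
,,,@,v,,
,,,@@,,,
,,,,,,,,
step 8: ,,,,,,,,
,,,,,,,,
,,,,@@,,
,,,@<@,,
,,,@@,,,
,,,,,,,,
step 9: ,,,,,,,,
,,,,,,,,
,,,,^@,,
,,,@@@,,
,,,@@,,,
,,,,,,,,
step 10: ,,,,,,,,
,,,,,,,,
,,,<,@,,
,,,@@@,,
,,,@@,,,
,,,,,,,,
step 11: ,,,,,,,,
,,,^,,,,
,,,@,@,,
,,,@@@,,
,,,@@,,,
,,,,,,,,
step 12: ,,,,,,,,
,,,@>,,,
,,,@,@,,
,,,@@@,,
,,,@@,,,
,,,,,,,,
step 13: ,,,,,,,,
,,,@@,,,
,,,@v@,,
,,,@@@,,
,,,@@,,,
,,,,,,,,
step 14: ,,,,,,,,
,,,@@,,,
,,,<@@,,
,,,@@@,,
,,,@@,,,
,,,,,,,,
step 15: ,,,,,,,,
,,,@@,,,
,,,,@@,,
,,,v@@,,
,,,@@,,,
,,,,,,,,
step 16: ,,,,,,,,
,,,@@,,,
,,,,@@,,
,,,,>@,,
,,,@@,,,
,,,,,,,,
step 17: ,,,,,,,,
,,,@@,,,
,,,,^@,,
,,,,,@,,
,,,@@,,,
,,,,,,,,
step 18: ,,,,,,,,
,,,@@,,,
,,,<,@,,
,,,,,@,,
,,,@@,,,
,,,,,,,,
step 19: ,,,,,,,,
,,,^@,,,
,,,@,@,,
,,,,,@,,
,,,@@,,,
,,,,,,,,
step 20: ,,,,,,,,
,,<,@,,,
,,,@,@,,
,,,,,@,,
,,,@@,,,
,,,,,,,,
step 21: ,,^,,,,,
,,@,@,,,
,,,@,@,,
,,,,,@,,
,,,@@,,,
,,,,,,,,
step 22: ,,@>,,,,
,,@,@,,,
,,,@,@,,
,,,,,@,,
,,,@@,,,
,,,,,,,,
step 23: ,,@@,,,,
,,@v@,,,
,,,@,@,,
,,,,,@,,
,,,@@,,,
,,,,,,,,
step 24: ,,@@,,,,
,,<@@,,,
,,,@,@,,
,,,,,@,,
,,,@@,,,
,,,,,,,,
step 25: ,,@@,,,,
,,,@@,,,
,,v@,@,,
,,,,,@,,
,,,@@,,,
,,,,,,,,
step 26: ,,@@,,,,
,,,@@,,,
,<@@,@,,
,,,,,@,,
,,,@@,,,
,,,,,,,,
step 27: ,,@@,,,,
,^,@@,,,
,@@@,@,,
,,,,,@,,
,,,@@,,,
,,,,,,,,
step 28: ,,@@,,,,
,@>@@,,,
,@@@,@,,
,,,,,@,,
,,,@@,,,
,,,,,,,,
step 29: ,,@@,,,,
,@@@@,,,
,@v@,@,,
,,,,,@,,
,,,@@,,,
,,,,,,,,
step 30: ,,@@,,,,
,@@@@,,,
,@,>,@,,
,,,,,@,,
,,,@@,,,
,,,,,,,,
step 31: ,,@@,,,,
,@@^@,,,
,@,,,@,,
,,,,,@,,
,,,@@,,,
,,,,,,,,
step 32: ,,@@,,,,
,@<,@,,,
,@,,,@,,
,,,,,@,,
,,,@@,,,
,,,,,,,,
step 33: ,,@@,,,,
,@,,@,,,
,@v,,@,,
,,,,,@,,
,,,@@,,,
,,,,,,,,
step 34: ,,@@,,,,
,@,,@,,,
,<@,,@,,
,,,,,@,,
,,,@@,,,
,,,,,,,,
step 35: ,,@@,,,,
,@,,@,,,
,,@,,@,,
,v,,,@,,
,,,@@,,,
,,,,,,,,
step 36: ,,@@,,,,
,@,,@,,,
,,@,,@,,
<@,,,@,,
,,,@@,,,
,,,,,,,,
step 37: ,,@@,,,,
,@,,@,,,
^,@,,@,,
@@,,,@,,
,,,@@,,,
,,,,,,,,
step 38: ,,@@,,,,
,@,,@,,,
@>@,,@,,
@@,,,@,,
,,,@@,,,
,,,,,,,,
step 39: ,,@@,,,,
,@,,@,,,
@@@,,@,,
@v,,,@,,
,,,@@,,,
,,,,,,,,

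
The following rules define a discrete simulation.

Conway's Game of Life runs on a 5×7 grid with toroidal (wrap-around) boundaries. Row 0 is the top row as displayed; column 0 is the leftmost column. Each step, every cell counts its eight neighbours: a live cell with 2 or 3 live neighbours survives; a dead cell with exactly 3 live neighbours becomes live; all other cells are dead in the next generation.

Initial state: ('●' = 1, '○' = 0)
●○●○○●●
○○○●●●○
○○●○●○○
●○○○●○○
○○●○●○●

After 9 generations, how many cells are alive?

step 0: ●○●○○●●
○○○●●●○
○○●○●○○
●○○○●○○
○○●○●○●
step 1: ●●●○○○○
○●●○○○○
○○○○○○○
○●○○●○○
○○○○●○○
step 2: ●○●●○○○
●○●○○○○
○●●○○○○
○○○○○○○
●○●●○○○
step 3: ●○○○○○●
●○○○○○○
○●●○○○○
○○○●○○○
○○●●○○○
step 4: ●●○○○○●
●○○○○○●
○●●○○○○
○●○●○○○
○○●●○○○
step 5: ○●●○○○●
○○●○○○●
○●●○○○○
○●○●○○○
○○○●○○○
step 6: ●●●●○○○
○○○●○○○
●●○●○○○
○●○●○○○
●●○●○○○
step 7: ●○○●●○○
○○○●●○○
●●○●●○○
○○○●●○○
○○○●●○○
step 8: ○○●○○●○
●●○○○●○
○○○○○●○
○○○○○●○
○○●○○●○
step 9: ○○●○●●○
○●○○●●○
○○○○●●○
○○○○●●●
○○○○●●●

14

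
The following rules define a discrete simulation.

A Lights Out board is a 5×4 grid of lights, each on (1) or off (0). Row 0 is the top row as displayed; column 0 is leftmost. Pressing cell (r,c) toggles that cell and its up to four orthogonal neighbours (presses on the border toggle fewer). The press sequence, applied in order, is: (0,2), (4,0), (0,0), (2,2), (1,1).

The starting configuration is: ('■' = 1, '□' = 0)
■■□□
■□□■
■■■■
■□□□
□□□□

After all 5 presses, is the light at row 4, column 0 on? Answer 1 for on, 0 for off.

[0] ■■□□
■□□■
■■■■
■□□□
□□□□
[1] ■□■■
■□■■
■■■■
■□□□
□□□□
[2] ■□■■
■□■■
■■■■
□□□□
■■□□
[3] □■■■
□□■■
■■■■
□□□□
■■□□
[4] □■■■
□□□■
■□□□
□□■□
■■□□
[5] □□■■
■■■■
■■□□
□□■□
■■□□

1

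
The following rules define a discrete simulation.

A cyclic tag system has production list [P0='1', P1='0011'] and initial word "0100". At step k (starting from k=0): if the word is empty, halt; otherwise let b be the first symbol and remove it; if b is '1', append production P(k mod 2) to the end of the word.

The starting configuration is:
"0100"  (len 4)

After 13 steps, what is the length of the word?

6

[0] "0100"  (len 4)
[1] "100"  (len 3)
[2] "000011"  (len 6)
[3] "00011"  (len 5)
[4] "0011"  (len 4)
[5] "011"  (len 3)
[6] "11"  (len 2)
[7] "11"  (len 2)
[8] "10011"  (len 5)
[9] "00111"  (len 5)
[10] "0111"  (len 4)
[11] "111"  (len 3)
[12] "110011"  (len 6)
[13] "100111"  (len 6)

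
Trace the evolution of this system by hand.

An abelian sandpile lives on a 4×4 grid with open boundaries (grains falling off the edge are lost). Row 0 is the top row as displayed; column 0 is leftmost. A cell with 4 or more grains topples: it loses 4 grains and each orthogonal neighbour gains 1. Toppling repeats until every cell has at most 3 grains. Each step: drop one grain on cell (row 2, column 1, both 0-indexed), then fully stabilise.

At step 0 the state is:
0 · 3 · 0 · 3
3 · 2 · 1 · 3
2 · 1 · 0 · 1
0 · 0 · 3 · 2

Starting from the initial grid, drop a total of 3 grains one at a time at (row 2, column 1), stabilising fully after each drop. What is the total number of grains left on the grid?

gen 0: 0 · 3 · 0 · 3
3 · 2 · 1 · 3
2 · 1 · 0 · 1
0 · 0 · 3 · 2
gen 1: 0 · 3 · 0 · 3
3 · 2 · 1 · 3
2 · 2 · 0 · 1
0 · 0 · 3 · 2
gen 2: 0 · 3 · 0 · 3
3 · 2 · 1 · 3
2 · 3 · 0 · 1
0 · 0 · 3 · 2
gen 3: 0 · 3 · 0 · 3
3 · 3 · 1 · 3
3 · 0 · 1 · 1
0 · 1 · 3 · 2

27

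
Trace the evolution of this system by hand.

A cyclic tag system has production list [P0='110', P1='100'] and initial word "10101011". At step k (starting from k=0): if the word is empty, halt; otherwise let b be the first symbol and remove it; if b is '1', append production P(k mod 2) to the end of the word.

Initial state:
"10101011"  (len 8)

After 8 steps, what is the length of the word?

k=0  "10101011"  (len 8)
k=1  "0101011110"  (len 10)
k=2  "101011110"  (len 9)
k=3  "01011110110"  (len 11)
k=4  "1011110110"  (len 10)
k=5  "011110110110"  (len 12)
k=6  "11110110110"  (len 11)
k=7  "1110110110110"  (len 13)
k=8  "110110110110100"  (len 15)

15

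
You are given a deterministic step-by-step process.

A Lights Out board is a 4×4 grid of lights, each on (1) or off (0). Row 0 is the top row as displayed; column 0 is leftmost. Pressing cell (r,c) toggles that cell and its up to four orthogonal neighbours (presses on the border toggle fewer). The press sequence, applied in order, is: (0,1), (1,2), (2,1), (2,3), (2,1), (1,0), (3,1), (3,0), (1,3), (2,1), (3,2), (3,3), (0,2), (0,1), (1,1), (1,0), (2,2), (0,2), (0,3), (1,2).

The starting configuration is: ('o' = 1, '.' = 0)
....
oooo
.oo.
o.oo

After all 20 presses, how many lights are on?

[0] ....
oooo
.oo.
o.oo
[1] ooo.
o.oo
.oo.
o.oo
[2] oo..
oo..
.o..
o.oo
[3] oo..
o...
o.o.
oooo
[4] oo..
o..o
o..o
ooo.
[5] oo..
oo.o
.ooo
o.o.
[6] .o..
...o
oooo
o.o.
[7] .o..
...o
o.oo
.o..
[8] .o..
...o
..oo
o...
[9] .o.o
..o.
..o.
o...
[10] .o.o
.oo.
oo..
oo..
[11] .o.o
.oo.
ooo.
o.oo
[12] .o.o
.oo.
oooo
o...
[13] ..o.
.o..
oooo
o...
[14] oo..
....
oooo
o...
[15] o...
ooo.
o.oo
o...
[16] ....
..o.
..oo
o...
[17] ....
....
.o..
o.o.
[18] .ooo
..o.
.o..
o.o.
[19] .o..
..oo
.o..
o.o.
[20] .oo.
.o..
.oo.
o.o.

7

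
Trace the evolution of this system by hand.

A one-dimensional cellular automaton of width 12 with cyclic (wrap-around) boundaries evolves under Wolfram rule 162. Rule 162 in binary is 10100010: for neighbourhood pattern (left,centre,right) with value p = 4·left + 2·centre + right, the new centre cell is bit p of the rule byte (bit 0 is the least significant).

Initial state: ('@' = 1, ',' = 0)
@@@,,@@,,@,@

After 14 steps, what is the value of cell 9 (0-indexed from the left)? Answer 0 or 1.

gen 0: @@@,,@@,,@,@
gen 1: @@,,@,,,@,@,
gen 2: ,,,@,,,@,@,@
gen 3: ,,@,,,@,@,@,
gen 4: ,@,,,@,@,@,,
gen 5: @,,,@,@,@,,,
gen 6: ,,,@,@,@,,,@
gen 7: ,,@,@,@,,,@,
gen 8: ,@,@,@,,,@,,
gen 9: @,@,@,,,@,,,
gen 10: ,@,@,,,@,,,@
gen 11: @,@,,,@,,,@,
gen 12: ,@,,,@,,,@,@
gen 13: @,,,@,,,@,@,
gen 14: ,,,@,,,@,@,@

1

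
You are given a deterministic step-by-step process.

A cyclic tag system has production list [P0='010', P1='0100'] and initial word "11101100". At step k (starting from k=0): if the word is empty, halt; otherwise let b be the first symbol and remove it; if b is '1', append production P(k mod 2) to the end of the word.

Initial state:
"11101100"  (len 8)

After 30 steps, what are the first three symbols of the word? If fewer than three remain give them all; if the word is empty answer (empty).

gen 0: "11101100"  (len 8)
gen 1: "1101100010"  (len 10)
gen 2: "1011000100100"  (len 13)
gen 3: "011000100100010"  (len 15)
gen 4: "11000100100010"  (len 14)
gen 5: "1000100100010010"  (len 16)
gen 6: "0001001000100100100"  (len 19)
gen 7: "001001000100100100"  (len 18)
gen 8: "01001000100100100"  (len 17)
gen 9: "1001000100100100"  (len 16)
gen 10: "0010001001001000100"  (len 19)
gen 11: "010001001001000100"  (len 18)
gen 12: "10001001001000100"  (len 17)
gen 13: "0001001001000100010"  (len 19)
gen 14: "001001001000100010"  (len 18)
gen 15: "01001001000100010"  (len 17)
gen 16: "1001001000100010"  (len 16)
gen 17: "001001000100010010"  (len 18)
gen 18: "01001000100010010"  (len 17)
gen 19: "1001000100010010"  (len 16)
gen 20: "0010001000100100100"  (len 19)
gen 21: "010001000100100100"  (len 18)
gen 22: "10001000100100100"  (len 17)
gen 23: "0001000100100100010"  (len 19)
gen 24: "001000100100100010"  (len 18)
gen 25: "01000100100100010"  (len 17)
gen 26: "1000100100100010"  (len 16)
gen 27: "000100100100010010"  (len 18)
gen 28: "00100100100010010"  (len 17)
gen 29: "0100100100010010"  (len 16)
gen 30: "100100100010010"  (len 15)

100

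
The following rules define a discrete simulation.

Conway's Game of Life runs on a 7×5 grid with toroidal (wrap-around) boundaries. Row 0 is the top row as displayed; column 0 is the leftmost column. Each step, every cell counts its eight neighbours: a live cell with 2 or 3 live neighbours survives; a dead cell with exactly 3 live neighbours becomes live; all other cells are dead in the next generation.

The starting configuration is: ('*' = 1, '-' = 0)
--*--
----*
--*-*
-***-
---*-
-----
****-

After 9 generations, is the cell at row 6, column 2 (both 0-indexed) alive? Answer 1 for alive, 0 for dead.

0

0) --*--
----*
--*-*
-***-
---*-
-----
****-
1) *-*-*
-----
***-*
-*--*
---*-
-*-**
-***-
2) *-*-*
--*--
-****
-*--*
---*-
**--*
-----
3) -*-*-
-----
-*--*
-*--*
-***-
*---*
---*-
4) --*--
*-*--
-----
-*--*
-***-
**--*
*-**-
5) --*-*
-*---
**---
**-*-
---*-
-----
*-**-
6) *-*-*
-**--
----*
**---
--*-*
--***
-****
7) ----*
-**-*
--*--
**-**
--*-*
-----
-----
8) *--*-
***--
-----
**--*
-**-*
-----
-----
9) *-*-*
***-*
--*-*
-****
-****
-----
-----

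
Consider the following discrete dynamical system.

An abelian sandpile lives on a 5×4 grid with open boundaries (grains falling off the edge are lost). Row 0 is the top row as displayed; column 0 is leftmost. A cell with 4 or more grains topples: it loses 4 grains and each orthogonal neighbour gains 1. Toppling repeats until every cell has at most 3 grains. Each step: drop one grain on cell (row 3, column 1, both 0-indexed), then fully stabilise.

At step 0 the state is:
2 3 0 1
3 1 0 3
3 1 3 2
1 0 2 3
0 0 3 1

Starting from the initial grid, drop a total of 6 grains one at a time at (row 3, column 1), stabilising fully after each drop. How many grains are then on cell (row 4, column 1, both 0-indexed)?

t=0: 2 3 0 1
3 1 0 3
3 1 3 2
1 0 2 3
0 0 3 1
t=1: 2 3 0 1
3 1 0 3
3 1 3 2
1 1 2 3
0 0 3 1
t=2: 2 3 0 1
3 1 0 3
3 1 3 2
1 2 2 3
0 0 3 1
t=3: 2 3 0 1
3 1 0 3
3 1 3 2
1 3 2 3
0 0 3 1
t=4: 2 3 0 1
3 1 0 3
3 2 3 2
2 0 3 3
0 1 3 1
t=5: 2 3 0 1
3 1 0 3
3 2 3 2
2 1 3 3
0 1 3 1
t=6: 2 3 0 1
3 1 0 3
3 2 3 2
2 2 3 3
0 1 3 1

1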